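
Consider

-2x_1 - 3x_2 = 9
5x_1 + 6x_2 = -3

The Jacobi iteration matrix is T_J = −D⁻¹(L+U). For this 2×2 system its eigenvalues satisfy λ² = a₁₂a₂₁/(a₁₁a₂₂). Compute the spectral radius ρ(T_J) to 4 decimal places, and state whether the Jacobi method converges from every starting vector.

1.1180

a₁₂a₂₁/(a₁₁a₂₂) = (-3)·(5) / ((-2)·(6)) = 1.250000
ρ = √|1.250000| = √1.250000 = 1.1180
ρ > 1, so Jacobi diverges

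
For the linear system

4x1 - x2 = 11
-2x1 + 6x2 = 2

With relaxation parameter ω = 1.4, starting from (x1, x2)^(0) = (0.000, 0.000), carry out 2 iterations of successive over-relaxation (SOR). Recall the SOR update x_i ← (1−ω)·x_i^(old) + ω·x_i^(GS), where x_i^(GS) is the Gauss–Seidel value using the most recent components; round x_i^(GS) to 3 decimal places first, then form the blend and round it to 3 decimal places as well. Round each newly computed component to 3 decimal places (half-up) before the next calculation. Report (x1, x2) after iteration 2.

Iteration 1:
  x1: GS value = (11 - (-1)·0.000) / (4) = 2.750;  x1 ← (1−ω)·0.000 + ω·2.750 = 3.850
  x2: GS value = (2 - (-2)·3.850) / (6) = 1.617;  x2 ← (1−ω)·0.000 + ω·1.617 = 2.264
Iteration 2:
  x1: GS value = (11 - (-1)·2.264) / (4) = 3.316;  x1 ← (1−ω)·3.850 + ω·3.316 = 3.102
  x2: GS value = (2 - (-2)·3.102) / (6) = 1.367;  x2 ← (1−ω)·2.264 + ω·1.367 = 1.008

(3.102, 1.008)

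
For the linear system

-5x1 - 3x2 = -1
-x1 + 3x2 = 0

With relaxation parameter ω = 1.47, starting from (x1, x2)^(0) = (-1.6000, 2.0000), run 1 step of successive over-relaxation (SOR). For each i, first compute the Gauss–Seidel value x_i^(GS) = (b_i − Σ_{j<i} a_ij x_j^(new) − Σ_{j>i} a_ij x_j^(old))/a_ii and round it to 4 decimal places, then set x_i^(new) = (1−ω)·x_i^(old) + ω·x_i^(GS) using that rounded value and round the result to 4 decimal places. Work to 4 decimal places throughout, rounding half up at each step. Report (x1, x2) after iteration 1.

(-0.7180, -1.2918)

Iteration 1:
  x1: GS value = (-1 - (-3)·2.0000) / (-5) = -1.0000;  x1 ← (1−ω)·-1.6000 + ω·-1.0000 = -0.7180
  x2: GS value = (0 - (-1)·-0.7180) / (3) = -0.2393;  x2 ← (1−ω)·2.0000 + ω·-0.2393 = -1.2918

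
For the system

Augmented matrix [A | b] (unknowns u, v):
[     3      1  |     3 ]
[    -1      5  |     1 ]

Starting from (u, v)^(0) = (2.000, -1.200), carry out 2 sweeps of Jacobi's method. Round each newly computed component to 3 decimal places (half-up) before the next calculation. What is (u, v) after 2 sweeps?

(0.800, 0.480)

Iteration 1:
  u = (3 - (1)·-1.200) / (3) = 1.400
  v = (1 - (-1)·2.000) / (5) = 0.600
Iteration 2:
  u = (3 - (1)·0.600) / (3) = 0.800
  v = (1 - (-1)·1.400) / (5) = 0.480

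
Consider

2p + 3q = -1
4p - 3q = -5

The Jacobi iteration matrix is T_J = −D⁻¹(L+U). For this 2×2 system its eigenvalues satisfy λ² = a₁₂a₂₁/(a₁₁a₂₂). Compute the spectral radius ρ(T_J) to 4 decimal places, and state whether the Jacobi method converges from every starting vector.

1.4142

a₁₂a₂₁/(a₁₁a₂₂) = (3)·(4) / ((2)·(-3)) = -2.000000
ρ = √|-2.000000| = √2.000000 = 1.4142
ρ > 1, so Jacobi diverges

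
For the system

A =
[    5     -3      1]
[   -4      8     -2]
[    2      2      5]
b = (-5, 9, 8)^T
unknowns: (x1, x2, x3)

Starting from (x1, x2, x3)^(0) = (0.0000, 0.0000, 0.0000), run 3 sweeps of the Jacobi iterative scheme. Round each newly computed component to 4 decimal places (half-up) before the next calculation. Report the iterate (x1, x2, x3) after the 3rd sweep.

(-0.6950, 1.1900, 1.4480)

Iteration 1:
  x1 = (-5 - (-3)·0.0000 - (1)·0.0000) / (5) = -1.0000
  x2 = (9 - (-4)·0.0000 - (-2)·0.0000) / (8) = 1.1250
  x3 = (8 - (2)·0.0000 - (2)·0.0000) / (5) = 1.6000
Iteration 2:
  x1 = (-5 - (-3)·1.1250 - (1)·1.6000) / (5) = -0.6450
  x2 = (9 - (-4)·-1.0000 - (-2)·1.6000) / (8) = 1.0250
  x3 = (8 - (2)·-1.0000 - (2)·1.1250) / (5) = 1.5500
Iteration 3:
  x1 = (-5 - (-3)·1.0250 - (1)·1.5500) / (5) = -0.6950
  x2 = (9 - (-4)·-0.6450 - (-2)·1.5500) / (8) = 1.1900
  x3 = (8 - (2)·-0.6450 - (2)·1.0250) / (5) = 1.4480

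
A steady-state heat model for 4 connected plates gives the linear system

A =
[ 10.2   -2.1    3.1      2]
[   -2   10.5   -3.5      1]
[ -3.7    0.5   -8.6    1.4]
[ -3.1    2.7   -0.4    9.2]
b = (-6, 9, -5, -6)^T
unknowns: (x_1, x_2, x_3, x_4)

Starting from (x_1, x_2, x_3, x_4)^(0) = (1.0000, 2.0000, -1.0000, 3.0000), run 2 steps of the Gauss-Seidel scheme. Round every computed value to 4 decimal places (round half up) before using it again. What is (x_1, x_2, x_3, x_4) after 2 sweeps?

(-0.7893, 1.2082, 0.8616, -1.2353)

Iteration 1:
  x_1 = (-6 - (-2.1)·2.0000 - (3.1)·-1.0000 - (2)·3.0000) / (10.2) = -0.4608
  x_2 = (9 - (-2)·-0.4608 - (-3.5)·-1.0000 - (1)·3.0000) / (10.5) = 0.1503
  x_3 = (-5 - (-3.7)·-0.4608 - (0.5)·0.1503 - (1.4)·3.0000) / (-8.6) = 1.2768
  x_4 = (-6 - (-3.1)·-0.4608 - (2.7)·0.1503 - (-0.4)·1.2768) / (9.2) = -0.7960
Iteration 2:
  x_1 = (-6 - (-2.1)·0.1503 - (3.1)·1.2768 - (2)·-0.7960) / (10.2) = -0.7893
  x_2 = (9 - (-2)·-0.7893 - (-3.5)·1.2768 - (1)·-0.7960) / (10.5) = 1.2082
  x_3 = (-5 - (-3.7)·-0.7893 - (0.5)·1.2082 - (1.4)·-0.7960) / (-8.6) = 0.8616
  x_4 = (-6 - (-3.1)·-0.7893 - (2.7)·1.2082 - (-0.4)·0.8616) / (9.2) = -1.2353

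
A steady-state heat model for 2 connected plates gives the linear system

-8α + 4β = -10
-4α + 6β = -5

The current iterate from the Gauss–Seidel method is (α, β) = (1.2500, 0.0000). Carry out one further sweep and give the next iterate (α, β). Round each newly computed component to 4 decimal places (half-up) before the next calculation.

(1.2500, 0.0000)

One sweep:
  α = (-10 - (4)·0.0000) / (-8) = 1.2500
  β = (-5 - (-4)·1.2500) / (6) = 0.0000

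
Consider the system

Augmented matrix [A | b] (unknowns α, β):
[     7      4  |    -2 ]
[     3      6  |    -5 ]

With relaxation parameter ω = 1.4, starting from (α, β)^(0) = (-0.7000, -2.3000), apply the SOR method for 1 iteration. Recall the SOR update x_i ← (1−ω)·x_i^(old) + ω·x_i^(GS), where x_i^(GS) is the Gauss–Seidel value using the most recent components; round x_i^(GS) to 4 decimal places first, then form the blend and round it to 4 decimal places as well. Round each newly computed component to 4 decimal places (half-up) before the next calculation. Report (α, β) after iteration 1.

Iteration 1:
  α: GS value = (-2 - (4)·-2.3000) / (7) = 1.0286;  α ← (1−ω)·-0.7000 + ω·1.0286 = 1.7200
  β: GS value = (-5 - (3)·1.7200) / (6) = -1.6933;  β ← (1−ω)·-2.3000 + ω·-1.6933 = -1.4506

(1.7200, -1.4506)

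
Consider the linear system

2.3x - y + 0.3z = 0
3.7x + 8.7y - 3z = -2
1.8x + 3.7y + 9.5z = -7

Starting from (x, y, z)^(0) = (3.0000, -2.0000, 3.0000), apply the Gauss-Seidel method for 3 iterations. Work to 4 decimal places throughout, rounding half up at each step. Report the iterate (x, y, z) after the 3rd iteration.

Iteration 1:
  x = (0 - (-1)·-2.0000 - (0.3)·3.0000) / (2.3) = -1.2609
  y = (-2 - (3.7)·-1.2609 - (-3)·3.0000) / (8.7) = 1.3408
  z = (-7 - (1.8)·-1.2609 - (3.7)·1.3408) / (9.5) = -1.0201
Iteration 2:
  x = (0 - (-1)·1.3408 - (0.3)·-1.0201) / (2.3) = 0.7160
  y = (-2 - (3.7)·0.7160 - (-3)·-1.0201) / (8.7) = -0.8861
  z = (-7 - (1.8)·0.7160 - (3.7)·-0.8861) / (9.5) = -0.5274
Iteration 3:
  x = (0 - (-1)·-0.8861 - (0.3)·-0.5274) / (2.3) = -0.3165
  y = (-2 - (3.7)·-0.3165 - (-3)·-0.5274) / (8.7) = -0.2771
  z = (-7 - (1.8)·-0.3165 - (3.7)·-0.2771) / (9.5) = -0.5690

(-0.3165, -0.2771, -0.5690)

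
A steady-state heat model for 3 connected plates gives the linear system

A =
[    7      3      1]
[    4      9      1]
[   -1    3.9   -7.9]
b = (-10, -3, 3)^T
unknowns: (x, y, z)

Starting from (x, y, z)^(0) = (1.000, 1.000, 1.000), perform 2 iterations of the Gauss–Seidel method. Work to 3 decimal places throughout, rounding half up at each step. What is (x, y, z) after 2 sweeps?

(-1.632, 0.382, 0.015)

Iteration 1:
  x = (-10 - (3)·1.000 - (1)·1.000) / (7) = -2.000
  y = (-3 - (4)·-2.000 - (1)·1.000) / (9) = 0.444
  z = (3 - (-1)·-2.000 - (3.9)·0.444) / (-7.9) = 0.093
Iteration 2:
  x = (-10 - (3)·0.444 - (1)·0.093) / (7) = -1.632
  y = (-3 - (4)·-1.632 - (1)·0.093) / (9) = 0.382
  z = (3 - (-1)·-1.632 - (3.9)·0.382) / (-7.9) = 0.015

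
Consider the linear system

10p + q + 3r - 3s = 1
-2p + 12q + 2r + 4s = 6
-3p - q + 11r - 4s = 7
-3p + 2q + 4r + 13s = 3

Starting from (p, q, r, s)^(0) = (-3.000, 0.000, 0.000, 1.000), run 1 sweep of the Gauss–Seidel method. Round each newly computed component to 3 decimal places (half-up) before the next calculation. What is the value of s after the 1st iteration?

-0.060

Iteration 1:
  p = (1 - (1)·0.000 - (3)·0.000 - (-3)·1.000) / (10) = 0.400
  q = (6 - (-2)·0.400 - (2)·0.000 - (4)·1.000) / (12) = 0.233
  r = (7 - (-3)·0.400 - (-1)·0.233 - (-4)·1.000) / (11) = 1.130
  s = (3 - (-3)·0.400 - (2)·0.233 - (4)·1.130) / (13) = -0.060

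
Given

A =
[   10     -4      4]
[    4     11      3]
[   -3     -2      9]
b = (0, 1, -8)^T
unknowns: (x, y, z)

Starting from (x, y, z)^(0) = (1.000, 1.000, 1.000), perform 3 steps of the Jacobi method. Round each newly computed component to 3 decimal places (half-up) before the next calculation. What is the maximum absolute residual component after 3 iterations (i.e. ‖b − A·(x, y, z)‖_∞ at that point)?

Iteration 1:
  x = (0 - (-4)·1.000 - (4)·1.000) / (10) = 0.000
  y = (1 - (4)·1.000 - (3)·1.000) / (11) = -0.545
  z = (-8 - (-3)·1.000 - (-2)·1.000) / (9) = -0.333
Iteration 2:
  x = (0 - (-4)·-0.545 - (4)·-0.333) / (10) = -0.085
  y = (1 - (4)·0.000 - (3)·-0.333) / (11) = 0.182
  z = (-8 - (-3)·0.000 - (-2)·-0.545) / (9) = -1.010
Iteration 3:
  x = (0 - (-4)·0.182 - (4)·-1.010) / (10) = 0.477
  y = (1 - (4)·-0.085 - (3)·-1.010) / (11) = 0.397
  z = (-8 - (-3)·-0.085 - (-2)·0.182) / (9) = -0.877
Residual b − A·x = (0.326, -2.644, 2.118); ∞-norm = 2.644

2.644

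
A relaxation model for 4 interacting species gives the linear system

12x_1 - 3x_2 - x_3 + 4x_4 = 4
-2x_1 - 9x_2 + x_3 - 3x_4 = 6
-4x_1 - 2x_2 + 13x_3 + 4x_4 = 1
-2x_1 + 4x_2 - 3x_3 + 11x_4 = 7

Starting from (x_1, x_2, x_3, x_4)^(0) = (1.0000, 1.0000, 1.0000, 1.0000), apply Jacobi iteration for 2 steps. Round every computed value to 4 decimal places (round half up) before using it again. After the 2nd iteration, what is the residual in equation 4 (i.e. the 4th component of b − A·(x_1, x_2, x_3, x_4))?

Iteration 1:
  x_1 = (4 - (-3)·1.0000 - (-1)·1.0000 - (4)·1.0000) / (12) = 0.3333
  x_2 = (6 - (-2)·1.0000 - (1)·1.0000 - (-3)·1.0000) / (-9) = -1.1111
  x_3 = (1 - (-4)·1.0000 - (-2)·1.0000 - (4)·1.0000) / (13) = 0.2308
  x_4 = (7 - (-2)·1.0000 - (4)·1.0000 - (-3)·1.0000) / (11) = 0.7273
Iteration 2:
  x_1 = (4 - (-3)·-1.1111 - (-1)·0.2308 - (4)·0.7273) / (12) = -0.1676
  x_2 = (6 - (-2)·0.3333 - (1)·0.2308 - (-3)·0.7273) / (-9) = -0.9575
  x_3 = (1 - (-4)·0.3333 - (-2)·-1.1111 - (4)·0.7273) / (13) = -0.2152
  x_4 = (7 - (-2)·0.3333 - (4)·-1.1111 - (-3)·0.2308) / (11) = 1.1639
Residual b − A·x = (-1.7321, 0.7542, -3.4434, -2.9537)

-2.9537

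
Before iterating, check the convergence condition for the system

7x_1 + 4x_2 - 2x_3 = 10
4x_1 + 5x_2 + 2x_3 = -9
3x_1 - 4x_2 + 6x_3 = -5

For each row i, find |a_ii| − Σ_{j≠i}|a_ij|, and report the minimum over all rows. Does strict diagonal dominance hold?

-1

row 1: |7| − (4+2) = 1
row 2: |5| − (4+2) = -1
row 3: |6| − (3+4) = -1
minimum over rows = -1 → not strictly diagonally dominant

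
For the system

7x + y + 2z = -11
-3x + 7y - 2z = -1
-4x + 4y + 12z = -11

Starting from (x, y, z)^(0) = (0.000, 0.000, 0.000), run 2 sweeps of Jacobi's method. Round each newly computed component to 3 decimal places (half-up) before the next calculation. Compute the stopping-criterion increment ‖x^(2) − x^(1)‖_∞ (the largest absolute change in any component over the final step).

Iteration 1:
  x = (-11 - (1)·0.000 - (2)·0.000) / (7) = -1.571
  y = (-1 - (-3)·0.000 - (-2)·0.000) / (7) = -0.143
  z = (-11 - (-4)·0.000 - (4)·0.000) / (12) = -0.917
Iteration 2:
  x = (-11 - (1)·-0.143 - (2)·-0.917) / (7) = -1.289
  y = (-1 - (-3)·-1.571 - (-2)·-0.917) / (7) = -1.078
  z = (-11 - (-4)·-1.571 - (4)·-0.143) / (12) = -1.393
Change: (0.282, -0.935, -0.476) → max |·| = 0.935

0.935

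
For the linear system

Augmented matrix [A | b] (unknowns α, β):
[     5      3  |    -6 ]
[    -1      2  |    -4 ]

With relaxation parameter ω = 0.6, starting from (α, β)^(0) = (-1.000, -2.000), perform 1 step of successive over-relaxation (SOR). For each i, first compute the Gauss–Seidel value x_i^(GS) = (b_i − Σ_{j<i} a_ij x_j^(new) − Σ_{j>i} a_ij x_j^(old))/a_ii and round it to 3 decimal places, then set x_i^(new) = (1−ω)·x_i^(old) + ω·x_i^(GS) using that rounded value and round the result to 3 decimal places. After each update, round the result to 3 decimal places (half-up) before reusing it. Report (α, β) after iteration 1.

Iteration 1:
  α: GS value = (-6 - (3)·-2.000) / (5) = 0.000;  α ← (1−ω)·-1.000 + ω·0.000 = -0.400
  β: GS value = (-4 - (-1)·-0.400) / (2) = -2.200;  β ← (1−ω)·-2.000 + ω·-2.200 = -2.120

(-0.400, -2.120)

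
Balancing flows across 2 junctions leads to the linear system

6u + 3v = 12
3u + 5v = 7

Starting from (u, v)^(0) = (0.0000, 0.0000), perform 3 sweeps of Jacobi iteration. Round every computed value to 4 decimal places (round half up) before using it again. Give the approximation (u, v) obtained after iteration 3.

(1.9000, 0.6200)

Iteration 1:
  u = (12 - (3)·0.0000) / (6) = 2.0000
  v = (7 - (3)·0.0000) / (5) = 1.4000
Iteration 2:
  u = (12 - (3)·1.4000) / (6) = 1.3000
  v = (7 - (3)·2.0000) / (5) = 0.2000
Iteration 3:
  u = (12 - (3)·0.2000) / (6) = 1.9000
  v = (7 - (3)·1.3000) / (5) = 0.6200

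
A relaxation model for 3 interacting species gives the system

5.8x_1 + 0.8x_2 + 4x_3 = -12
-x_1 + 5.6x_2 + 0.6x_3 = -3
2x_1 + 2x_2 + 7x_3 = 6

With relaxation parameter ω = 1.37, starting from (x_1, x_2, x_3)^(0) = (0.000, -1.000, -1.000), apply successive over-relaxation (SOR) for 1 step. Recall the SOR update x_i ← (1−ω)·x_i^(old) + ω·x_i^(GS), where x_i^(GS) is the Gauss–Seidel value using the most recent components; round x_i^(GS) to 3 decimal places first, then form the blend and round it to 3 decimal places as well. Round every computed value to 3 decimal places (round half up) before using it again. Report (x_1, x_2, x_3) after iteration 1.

(-1.700, -0.633, 2.458)

Iteration 1:
  x_1: GS value = (-12 - (0.8)·-1.000 - (4)·-1.000) / (5.8) = -1.241;  x_1 ← (1−ω)·0.000 + ω·-1.241 = -1.700
  x_2: GS value = (-3 - (-1)·-1.700 - (0.6)·-1.000) / (5.6) = -0.732;  x_2 ← (1−ω)·-1.000 + ω·-0.732 = -0.633
  x_3: GS value = (6 - (2)·-1.700 - (2)·-0.633) / (7) = 1.524;  x_3 ← (1−ω)·-1.000 + ω·1.524 = 2.458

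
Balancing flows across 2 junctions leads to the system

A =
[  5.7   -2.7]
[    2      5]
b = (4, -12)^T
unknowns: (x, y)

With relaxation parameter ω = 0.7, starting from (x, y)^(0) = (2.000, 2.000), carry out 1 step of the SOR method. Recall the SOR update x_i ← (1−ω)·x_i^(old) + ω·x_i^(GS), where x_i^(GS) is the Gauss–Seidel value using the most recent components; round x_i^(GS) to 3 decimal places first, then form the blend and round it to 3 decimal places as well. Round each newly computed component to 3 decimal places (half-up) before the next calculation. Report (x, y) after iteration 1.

(1.754, -1.571)

Iteration 1:
  x: GS value = (4 - (-2.7)·2.000) / (5.7) = 1.649;  x ← (1−ω)·2.000 + ω·1.649 = 1.754
  y: GS value = (-12 - (2)·1.754) / (5) = -3.102;  y ← (1−ω)·2.000 + ω·-3.102 = -1.571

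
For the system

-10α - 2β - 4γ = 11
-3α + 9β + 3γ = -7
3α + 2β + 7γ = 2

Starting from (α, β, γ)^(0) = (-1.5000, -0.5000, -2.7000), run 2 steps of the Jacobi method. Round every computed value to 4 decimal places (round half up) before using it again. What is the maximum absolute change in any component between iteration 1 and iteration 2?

1.5330

Iteration 1:
  α = (11 - (-2)·-0.5000 - (-4)·-2.7000) / (-10) = 0.0800
  β = (-7 - (-3)·-1.5000 - (3)·-2.7000) / (9) = -0.3778
  γ = (2 - (3)·-1.5000 - (2)·-0.5000) / (7) = 1.0714
Iteration 2:
  α = (11 - (-2)·-0.3778 - (-4)·1.0714) / (-10) = -1.4530
  β = (-7 - (-3)·0.0800 - (3)·1.0714) / (9) = -1.1082
  γ = (2 - (3)·0.0800 - (2)·-0.3778) / (7) = 0.3594
Change: (-1.5330, -0.7304, -0.7120) → max |·| = 1.5330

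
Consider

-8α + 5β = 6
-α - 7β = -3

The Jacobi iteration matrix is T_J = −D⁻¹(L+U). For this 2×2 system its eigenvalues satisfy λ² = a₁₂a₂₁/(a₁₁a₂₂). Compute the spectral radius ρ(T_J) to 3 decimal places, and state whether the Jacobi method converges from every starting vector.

0.299

a₁₂a₂₁/(a₁₁a₂₂) = (5)·(-1) / ((-8)·(-7)) = -0.089286
ρ = √|-0.089286| = √0.089286 = 0.299
ρ < 1, so Jacobi converges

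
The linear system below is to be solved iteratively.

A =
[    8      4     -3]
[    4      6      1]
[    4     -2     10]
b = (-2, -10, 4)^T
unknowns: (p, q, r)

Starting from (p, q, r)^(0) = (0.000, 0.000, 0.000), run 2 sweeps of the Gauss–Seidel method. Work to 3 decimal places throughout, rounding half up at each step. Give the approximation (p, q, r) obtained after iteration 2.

Iteration 1:
  p = (-2 - (4)·0.000 - (-3)·0.000) / (8) = -0.250
  q = (-10 - (4)·-0.250 - (1)·0.000) / (6) = -1.500
  r = (4 - (4)·-0.250 - (-2)·-1.500) / (10) = 0.200
Iteration 2:
  p = (-2 - (4)·-1.500 - (-3)·0.200) / (8) = 0.575
  q = (-10 - (4)·0.575 - (1)·0.200) / (6) = -2.083
  r = (4 - (4)·0.575 - (-2)·-2.083) / (10) = -0.247

(0.575, -2.083, -0.247)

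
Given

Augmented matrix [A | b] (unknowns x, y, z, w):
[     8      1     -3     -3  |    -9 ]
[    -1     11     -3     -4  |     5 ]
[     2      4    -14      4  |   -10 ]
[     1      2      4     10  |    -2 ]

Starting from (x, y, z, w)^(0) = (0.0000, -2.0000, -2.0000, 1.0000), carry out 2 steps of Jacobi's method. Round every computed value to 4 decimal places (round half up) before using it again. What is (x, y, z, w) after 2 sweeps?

Iteration 1:
  x = (-9 - (1)·-2.0000 - (-3)·-2.0000 - (-3)·1.0000) / (8) = -1.2500
  y = (5 - (-1)·0.0000 - (-3)·-2.0000 - (-4)·1.0000) / (11) = 0.2727
  z = (-10 - (2)·0.0000 - (4)·-2.0000 - (4)·1.0000) / (-14) = 0.4286
  w = (-2 - (1)·0.0000 - (2)·-2.0000 - (4)·-2.0000) / (10) = 1.0000
Iteration 2:
  x = (-9 - (1)·0.2727 - (-3)·0.4286 - (-3)·1.0000) / (8) = -0.6234
  y = (5 - (-1)·-1.2500 - (-3)·0.4286 - (-4)·1.0000) / (11) = 0.8214
  z = (-10 - (2)·-1.2500 - (4)·0.2727 - (4)·1.0000) / (-14) = 0.8993
  w = (-2 - (1)·-1.2500 - (2)·0.2727 - (4)·0.4286) / (10) = -0.3010

(-0.6234, 0.8214, 0.8993, -0.3010)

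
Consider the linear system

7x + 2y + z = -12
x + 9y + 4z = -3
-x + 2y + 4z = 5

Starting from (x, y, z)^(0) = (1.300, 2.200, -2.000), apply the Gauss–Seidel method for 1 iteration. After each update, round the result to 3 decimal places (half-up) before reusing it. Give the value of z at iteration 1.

0.344

Iteration 1:
  x = (-12 - (2)·2.200 - (1)·-2.000) / (7) = -2.057
  y = (-3 - (1)·-2.057 - (4)·-2.000) / (9) = 0.784
  z = (5 - (-1)·-2.057 - (2)·0.784) / (4) = 0.344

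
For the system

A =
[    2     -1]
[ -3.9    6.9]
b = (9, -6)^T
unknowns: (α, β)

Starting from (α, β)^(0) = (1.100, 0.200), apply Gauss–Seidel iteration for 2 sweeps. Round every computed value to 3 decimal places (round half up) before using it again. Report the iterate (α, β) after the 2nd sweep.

Iteration 1:
  α = (9 - (-1)·0.200) / (2) = 4.600
  β = (-6 - (-3.9)·4.600) / (6.9) = 1.730
Iteration 2:
  α = (9 - (-1)·1.730) / (2) = 5.365
  β = (-6 - (-3.9)·5.365) / (6.9) = 2.163

(5.365, 2.163)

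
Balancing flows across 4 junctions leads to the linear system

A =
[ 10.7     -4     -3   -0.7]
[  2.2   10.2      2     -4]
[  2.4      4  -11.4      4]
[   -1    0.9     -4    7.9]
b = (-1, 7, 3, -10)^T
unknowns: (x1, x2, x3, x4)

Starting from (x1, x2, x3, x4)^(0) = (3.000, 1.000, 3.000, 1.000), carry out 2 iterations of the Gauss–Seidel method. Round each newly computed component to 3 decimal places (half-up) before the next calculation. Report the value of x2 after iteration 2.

0.228

Iteration 1:
  x1 = (-1 - (-4)·1.000 - (-3)·3.000 - (-0.7)·1.000) / (10.7) = 1.187
  x2 = (7 - (2.2)·1.187 - (2)·3.000 - (-4)·1.000) / (10.2) = 0.234
  x3 = (3 - (2.4)·1.187 - (4)·0.234 - (4)·1.000) / (-11.4) = 0.420
  x4 = (-10 - (-1)·1.187 - (0.9)·0.234 - (-4)·0.420) / (7.9) = -0.930
Iteration 2:
  x1 = (-1 - (-4)·0.234 - (-3)·0.420 - (-0.7)·-0.930) / (10.7) = 0.051
  x2 = (7 - (2.2)·0.051 - (2)·0.420 - (-4)·-0.930) / (10.2) = 0.228
  x3 = (3 - (2.4)·0.051 - (4)·0.228 - (4)·-0.930) / (-11.4) = -0.499
  x4 = (-10 - (-1)·0.051 - (0.9)·0.228 - (-4)·-0.499) / (7.9) = -1.538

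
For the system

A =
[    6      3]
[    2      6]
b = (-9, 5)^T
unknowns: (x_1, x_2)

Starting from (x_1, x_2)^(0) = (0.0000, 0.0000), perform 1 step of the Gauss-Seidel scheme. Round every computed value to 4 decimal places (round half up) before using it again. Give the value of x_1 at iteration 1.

-1.5000

Iteration 1:
  x_1 = (-9 - (3)·0.0000) / (6) = -1.5000
  x_2 = (5 - (2)·-1.5000) / (6) = 1.3333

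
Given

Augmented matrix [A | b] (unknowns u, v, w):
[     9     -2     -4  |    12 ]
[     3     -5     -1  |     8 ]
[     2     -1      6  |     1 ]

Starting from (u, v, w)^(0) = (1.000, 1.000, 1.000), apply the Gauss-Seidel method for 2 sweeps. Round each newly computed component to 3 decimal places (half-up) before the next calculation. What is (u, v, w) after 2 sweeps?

(0.933, -0.920, -0.298)

Iteration 1:
  u = (12 - (-2)·1.000 - (-4)·1.000) / (9) = 2.000
  v = (8 - (3)·2.000 - (-1)·1.000) / (-5) = -0.600
  w = (1 - (2)·2.000 - (-1)·-0.600) / (6) = -0.600
Iteration 2:
  u = (12 - (-2)·-0.600 - (-4)·-0.600) / (9) = 0.933
  v = (8 - (3)·0.933 - (-1)·-0.600) / (-5) = -0.920
  w = (1 - (2)·0.933 - (-1)·-0.920) / (6) = -0.298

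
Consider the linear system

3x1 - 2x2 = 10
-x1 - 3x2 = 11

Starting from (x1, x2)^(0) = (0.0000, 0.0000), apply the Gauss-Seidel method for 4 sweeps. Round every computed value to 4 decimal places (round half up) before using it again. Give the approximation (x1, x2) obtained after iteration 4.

Iteration 1:
  x1 = (10 - (-2)·0.0000) / (3) = 3.3333
  x2 = (11 - (-1)·3.3333) / (-3) = -4.7778
Iteration 2:
  x1 = (10 - (-2)·-4.7778) / (3) = 0.1481
  x2 = (11 - (-1)·0.1481) / (-3) = -3.7160
Iteration 3:
  x1 = (10 - (-2)·-3.7160) / (3) = 0.8560
  x2 = (11 - (-1)·0.8560) / (-3) = -3.9520
Iteration 4:
  x1 = (10 - (-2)·-3.9520) / (3) = 0.6987
  x2 = (11 - (-1)·0.6987) / (-3) = -3.8996

(0.6987, -3.8996)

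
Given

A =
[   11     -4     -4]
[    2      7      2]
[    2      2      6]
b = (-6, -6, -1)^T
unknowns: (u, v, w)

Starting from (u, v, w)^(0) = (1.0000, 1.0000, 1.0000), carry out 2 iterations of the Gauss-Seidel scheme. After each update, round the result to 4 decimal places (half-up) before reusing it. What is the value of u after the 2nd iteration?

-0.9177

Iteration 1:
  u = (-6 - (-4)·1.0000 - (-4)·1.0000) / (11) = 0.1818
  v = (-6 - (2)·0.1818 - (2)·1.0000) / (7) = -1.1948
  w = (-1 - (2)·0.1818 - (2)·-1.1948) / (6) = 0.1710
Iteration 2:
  u = (-6 - (-4)·-1.1948 - (-4)·0.1710) / (11) = -0.9177
  v = (-6 - (2)·-0.9177 - (2)·0.1710) / (7) = -0.6438
  w = (-1 - (2)·-0.9177 - (2)·-0.6438) / (6) = 0.3538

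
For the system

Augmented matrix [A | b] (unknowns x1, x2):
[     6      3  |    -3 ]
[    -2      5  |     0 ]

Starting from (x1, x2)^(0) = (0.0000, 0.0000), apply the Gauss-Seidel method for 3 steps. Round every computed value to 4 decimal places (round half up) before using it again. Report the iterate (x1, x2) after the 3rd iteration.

Iteration 1:
  x1 = (-3 - (3)·0.0000) / (6) = -0.5000
  x2 = (0 - (-2)·-0.5000) / (5) = -0.2000
Iteration 2:
  x1 = (-3 - (3)·-0.2000) / (6) = -0.4000
  x2 = (0 - (-2)·-0.4000) / (5) = -0.1600
Iteration 3:
  x1 = (-3 - (3)·-0.1600) / (6) = -0.4200
  x2 = (0 - (-2)·-0.4200) / (5) = -0.1680

(-0.4200, -0.1680)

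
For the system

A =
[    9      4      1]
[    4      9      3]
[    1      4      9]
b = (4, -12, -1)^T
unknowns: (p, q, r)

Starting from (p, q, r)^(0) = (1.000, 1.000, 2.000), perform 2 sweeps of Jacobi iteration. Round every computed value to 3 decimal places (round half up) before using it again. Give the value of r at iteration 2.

Iteration 1:
  p = (4 - (4)·1.000 - (1)·2.000) / (9) = -0.222
  q = (-12 - (4)·1.000 - (3)·2.000) / (9) = -2.444
  r = (-1 - (1)·1.000 - (4)·1.000) / (9) = -0.667
Iteration 2:
  p = (4 - (4)·-2.444 - (1)·-0.667) / (9) = 1.605
  q = (-12 - (4)·-0.222 - (3)·-0.667) / (9) = -1.012
  r = (-1 - (1)·-0.222 - (4)·-2.444) / (9) = 1.000

1.000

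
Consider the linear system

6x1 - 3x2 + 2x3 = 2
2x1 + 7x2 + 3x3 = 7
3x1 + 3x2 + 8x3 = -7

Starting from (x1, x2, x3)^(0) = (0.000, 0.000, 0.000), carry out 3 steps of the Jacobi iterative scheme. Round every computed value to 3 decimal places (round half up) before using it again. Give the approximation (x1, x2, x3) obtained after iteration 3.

(1.432, 1.268, -1.777)

Iteration 1:
  x1 = (2 - (-3)·0.000 - (2)·0.000) / (6) = 0.333
  x2 = (7 - (2)·0.000 - (3)·0.000) / (7) = 1.000
  x3 = (-7 - (3)·0.000 - (3)·0.000) / (8) = -0.875
Iteration 2:
  x1 = (2 - (-3)·1.000 - (2)·-0.875) / (6) = 1.125
  x2 = (7 - (2)·0.333 - (3)·-0.875) / (7) = 1.280
  x3 = (-7 - (3)·0.333 - (3)·1.000) / (8) = -1.375
Iteration 3:
  x1 = (2 - (-3)·1.280 - (2)·-1.375) / (6) = 1.432
  x2 = (7 - (2)·1.125 - (3)·-1.375) / (7) = 1.268
  x3 = (-7 - (3)·1.125 - (3)·1.280) / (8) = -1.777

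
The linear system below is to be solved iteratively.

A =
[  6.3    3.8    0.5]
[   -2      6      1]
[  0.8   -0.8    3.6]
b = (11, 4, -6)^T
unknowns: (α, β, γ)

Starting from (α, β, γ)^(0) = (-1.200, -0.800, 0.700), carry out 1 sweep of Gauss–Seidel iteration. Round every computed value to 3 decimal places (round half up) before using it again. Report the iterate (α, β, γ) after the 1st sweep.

(2.173, 1.274, -1.866)

Iteration 1:
  α = (11 - (3.8)·-0.800 - (0.5)·0.700) / (6.3) = 2.173
  β = (4 - (-2)·2.173 - (1)·0.700) / (6) = 1.274
  γ = (-6 - (0.8)·2.173 - (-0.8)·1.274) / (3.6) = -1.866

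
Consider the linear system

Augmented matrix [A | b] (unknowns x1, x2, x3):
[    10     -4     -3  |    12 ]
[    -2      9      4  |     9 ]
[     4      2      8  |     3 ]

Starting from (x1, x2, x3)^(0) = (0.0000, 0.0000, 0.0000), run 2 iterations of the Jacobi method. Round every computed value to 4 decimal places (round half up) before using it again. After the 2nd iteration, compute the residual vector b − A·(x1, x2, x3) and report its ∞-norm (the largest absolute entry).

Iteration 1:
  x1 = (12 - (-4)·0.0000 - (-3)·0.0000) / (10) = 1.2000
  x2 = (9 - (-2)·0.0000 - (4)·0.0000) / (9) = 1.0000
  x3 = (3 - (4)·0.0000 - (2)·0.0000) / (8) = 0.3750
Iteration 2:
  x1 = (12 - (-4)·1.0000 - (-3)·0.3750) / (10) = 1.7125
  x2 = (9 - (-2)·1.2000 - (4)·0.3750) / (9) = 1.1000
  x3 = (3 - (4)·1.2000 - (2)·1.0000) / (8) = -0.4750
Residual b − A·x = (-2.1500, 4.4250, -2.2500); ∞-norm = 4.4250

4.4250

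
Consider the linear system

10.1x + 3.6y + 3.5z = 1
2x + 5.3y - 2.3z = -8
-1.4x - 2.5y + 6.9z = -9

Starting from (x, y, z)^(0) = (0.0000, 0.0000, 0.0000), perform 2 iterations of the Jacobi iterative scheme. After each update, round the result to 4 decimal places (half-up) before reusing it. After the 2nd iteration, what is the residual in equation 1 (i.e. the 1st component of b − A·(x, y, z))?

4.0160

Iteration 1:
  x = (1 - (3.6)·0.0000 - (3.5)·0.0000) / (10.1) = 0.0990
  y = (-8 - (2)·0.0000 - (-2.3)·0.0000) / (5.3) = -1.5094
  z = (-9 - (-1.4)·0.0000 - (-2.5)·0.0000) / (6.9) = -1.3043
Iteration 2:
  x = (1 - (3.6)·-1.5094 - (3.5)·-1.3043) / (10.1) = 1.0890
  y = (-8 - (2)·0.0990 - (-2.3)·-1.3043) / (5.3) = -2.1128
  z = (-9 - (-1.4)·0.0990 - (-2.5)·-1.5094) / (6.9) = -1.8311
Residual b − A·x = (4.0160, -3.1917, -0.1228)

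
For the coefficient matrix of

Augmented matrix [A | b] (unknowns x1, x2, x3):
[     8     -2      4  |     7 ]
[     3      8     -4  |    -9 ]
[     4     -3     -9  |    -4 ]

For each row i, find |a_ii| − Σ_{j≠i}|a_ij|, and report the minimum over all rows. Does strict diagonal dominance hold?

row 1: |8| − (2+4) = 2
row 2: |8| − (3+4) = 1
row 3: |-9| − (4+3) = 2
minimum over rows = 1 → strictly diagonally dominant (convergence guaranteed)

1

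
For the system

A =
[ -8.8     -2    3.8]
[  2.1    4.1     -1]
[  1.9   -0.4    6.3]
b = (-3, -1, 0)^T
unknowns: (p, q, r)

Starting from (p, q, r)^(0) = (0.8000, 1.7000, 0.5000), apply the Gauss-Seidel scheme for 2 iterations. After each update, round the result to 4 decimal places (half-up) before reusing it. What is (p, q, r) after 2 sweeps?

(0.3605, -0.4443, -0.1369)

Iteration 1:
  p = (-3 - (-2)·1.7000 - (3.8)·0.5000) / (-8.8) = 0.1705
  q = (-1 - (2.1)·0.1705 - (-1)·0.5000) / (4.1) = -0.2093
  r = (0 - (1.9)·0.1705 - (-0.4)·-0.2093) / (6.3) = -0.0647
Iteration 2:
  p = (-3 - (-2)·-0.2093 - (3.8)·-0.0647) / (-8.8) = 0.3605
  q = (-1 - (2.1)·0.3605 - (-1)·-0.0647) / (4.1) = -0.4443
  r = (0 - (1.9)·0.3605 - (-0.4)·-0.4443) / (6.3) = -0.1369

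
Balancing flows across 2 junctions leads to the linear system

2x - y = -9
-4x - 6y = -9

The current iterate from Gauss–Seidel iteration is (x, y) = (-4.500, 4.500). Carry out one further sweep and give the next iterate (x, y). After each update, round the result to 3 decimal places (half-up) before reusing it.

(-2.250, 3.000)

One sweep:
  x = (-9 - (-1)·4.500) / (2) = -2.250
  y = (-9 - (-4)·-2.250) / (-6) = 3.000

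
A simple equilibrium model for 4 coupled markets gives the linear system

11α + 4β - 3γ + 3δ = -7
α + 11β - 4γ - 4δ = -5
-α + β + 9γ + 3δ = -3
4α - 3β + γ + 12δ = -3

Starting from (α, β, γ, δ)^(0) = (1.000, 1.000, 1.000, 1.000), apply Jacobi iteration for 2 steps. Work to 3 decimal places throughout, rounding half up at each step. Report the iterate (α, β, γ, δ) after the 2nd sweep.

(-0.771, -0.758, -0.326, 0.184)

Iteration 1:
  α = (-7 - (4)·1.000 - (-3)·1.000 - (3)·1.000) / (11) = -1.000
  β = (-5 - (1)·1.000 - (-4)·1.000 - (-4)·1.000) / (11) = 0.182
  γ = (-3 - (-1)·1.000 - (1)·1.000 - (3)·1.000) / (9) = -0.667
  δ = (-3 - (4)·1.000 - (-3)·1.000 - (1)·1.000) / (12) = -0.417
Iteration 2:
  α = (-7 - (4)·0.182 - (-3)·-0.667 - (3)·-0.417) / (11) = -0.771
  β = (-5 - (1)·-1.000 - (-4)·-0.667 - (-4)·-0.417) / (11) = -0.758
  γ = (-3 - (-1)·-1.000 - (1)·0.182 - (3)·-0.417) / (9) = -0.326
  δ = (-3 - (4)·-1.000 - (-3)·0.182 - (1)·-0.667) / (12) = 0.184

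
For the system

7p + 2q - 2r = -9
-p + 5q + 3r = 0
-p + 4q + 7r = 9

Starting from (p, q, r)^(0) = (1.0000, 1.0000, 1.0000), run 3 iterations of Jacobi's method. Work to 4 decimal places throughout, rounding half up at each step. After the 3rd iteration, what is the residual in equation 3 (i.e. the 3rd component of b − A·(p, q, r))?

Iteration 1:
  p = (-9 - (2)·1.0000 - (-2)·1.0000) / (7) = -1.2857
  q = (0 - (-1)·1.0000 - (3)·1.0000) / (5) = -0.4000
  r = (9 - (-1)·1.0000 - (4)·1.0000) / (7) = 0.8571
Iteration 2:
  p = (-9 - (2)·-0.4000 - (-2)·0.8571) / (7) = -0.9265
  q = (0 - (-1)·-1.2857 - (3)·0.8571) / (5) = -0.7714
  r = (9 - (-1)·-1.2857 - (4)·-0.4000) / (7) = 1.3306
Iteration 3:
  p = (-9 - (2)·-0.7714 - (-2)·1.3306) / (7) = -0.6851
  q = (0 - (-1)·-0.9265 - (3)·1.3306) / (5) = -0.9837
  r = (9 - (-1)·-0.9265 - (4)·-0.7714) / (7) = 1.5942
Residual b − A·x = (0.9515, -0.5492, 1.0903)

1.0903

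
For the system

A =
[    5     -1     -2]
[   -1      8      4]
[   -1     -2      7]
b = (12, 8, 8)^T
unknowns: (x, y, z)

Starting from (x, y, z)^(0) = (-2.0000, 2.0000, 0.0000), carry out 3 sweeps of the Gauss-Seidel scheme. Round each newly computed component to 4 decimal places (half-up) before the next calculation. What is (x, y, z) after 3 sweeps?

Iteration 1:
  x = (12 - (-1)·2.0000 - (-2)·0.0000) / (5) = 2.8000
  y = (8 - (-1)·2.8000 - (4)·0.0000) / (8) = 1.3500
  z = (8 - (-1)·2.8000 - (-2)·1.3500) / (7) = 1.9286
Iteration 2:
  x = (12 - (-1)·1.3500 - (-2)·1.9286) / (5) = 3.4414
  y = (8 - (-1)·3.4414 - (4)·1.9286) / (8) = 0.4659
  z = (8 - (-1)·3.4414 - (-2)·0.4659) / (7) = 1.7676
Iteration 3:
  x = (12 - (-1)·0.4659 - (-2)·1.7676) / (5) = 3.2002
  y = (8 - (-1)·3.2002 - (4)·1.7676) / (8) = 0.5162
  z = (8 - (-1)·3.2002 - (-2)·0.5162) / (7) = 1.7475

(3.2002, 0.5162, 1.7475)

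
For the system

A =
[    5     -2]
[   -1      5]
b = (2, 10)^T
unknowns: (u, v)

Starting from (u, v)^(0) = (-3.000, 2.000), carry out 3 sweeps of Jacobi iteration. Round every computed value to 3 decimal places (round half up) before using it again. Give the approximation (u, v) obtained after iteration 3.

Iteration 1:
  u = (2 - (-2)·2.000) / (5) = 1.200
  v = (10 - (-1)·-3.000) / (5) = 1.400
Iteration 2:
  u = (2 - (-2)·1.400) / (5) = 0.960
  v = (10 - (-1)·1.200) / (5) = 2.240
Iteration 3:
  u = (2 - (-2)·2.240) / (5) = 1.296
  v = (10 - (-1)·0.960) / (5) = 2.192

(1.296, 2.192)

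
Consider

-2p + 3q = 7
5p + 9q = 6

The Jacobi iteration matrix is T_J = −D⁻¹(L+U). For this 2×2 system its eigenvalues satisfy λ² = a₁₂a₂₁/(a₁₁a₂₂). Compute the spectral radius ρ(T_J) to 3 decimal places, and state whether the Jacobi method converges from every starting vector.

a₁₂a₂₁/(a₁₁a₂₂) = (3)·(5) / ((-2)·(9)) = -0.833333
ρ = √|-0.833333| = √0.833333 = 0.913
ρ < 1, so Jacobi converges

0.913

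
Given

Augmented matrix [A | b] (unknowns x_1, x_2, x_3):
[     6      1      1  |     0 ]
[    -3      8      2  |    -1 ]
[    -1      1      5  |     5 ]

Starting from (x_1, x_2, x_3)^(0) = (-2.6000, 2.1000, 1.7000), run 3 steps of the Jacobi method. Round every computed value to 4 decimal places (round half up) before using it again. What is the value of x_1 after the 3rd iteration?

-0.1335

Iteration 1:
  x_1 = (0 - (1)·2.1000 - (1)·1.7000) / (6) = -0.6333
  x_2 = (-1 - (-3)·-2.6000 - (2)·1.7000) / (8) = -1.5250
  x_3 = (5 - (-1)·-2.6000 - (1)·2.1000) / (5) = 0.0600
Iteration 2:
  x_1 = (0 - (1)·-1.5250 - (1)·0.0600) / (6) = 0.2442
  x_2 = (-1 - (-3)·-0.6333 - (2)·0.0600) / (8) = -0.3775
  x_3 = (5 - (-1)·-0.6333 - (1)·-1.5250) / (5) = 1.1783
Iteration 3:
  x_1 = (0 - (1)·-0.3775 - (1)·1.1783) / (6) = -0.1335
  x_2 = (-1 - (-3)·0.2442 - (2)·1.1783) / (8) = -0.3280
  x_3 = (5 - (-1)·0.2442 - (1)·-0.3775) / (5) = 1.1243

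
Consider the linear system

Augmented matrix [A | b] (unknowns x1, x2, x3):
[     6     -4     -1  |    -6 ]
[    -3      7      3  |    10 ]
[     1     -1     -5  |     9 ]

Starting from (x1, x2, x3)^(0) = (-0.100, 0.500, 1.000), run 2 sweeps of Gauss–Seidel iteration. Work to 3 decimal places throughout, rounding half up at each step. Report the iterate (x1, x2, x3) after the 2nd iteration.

(-0.819, 1.959, -2.356)

Iteration 1:
  x1 = (-6 - (-4)·0.500 - (-1)·1.000) / (6) = -0.500
  x2 = (10 - (-3)·-0.500 - (3)·1.000) / (7) = 0.786
  x3 = (9 - (1)·-0.500 - (-1)·0.786) / (-5) = -2.057
Iteration 2:
  x1 = (-6 - (-4)·0.786 - (-1)·-2.057) / (6) = -0.819
  x2 = (10 - (-3)·-0.819 - (3)·-2.057) / (7) = 1.959
  x3 = (9 - (1)·-0.819 - (-1)·1.959) / (-5) = -2.356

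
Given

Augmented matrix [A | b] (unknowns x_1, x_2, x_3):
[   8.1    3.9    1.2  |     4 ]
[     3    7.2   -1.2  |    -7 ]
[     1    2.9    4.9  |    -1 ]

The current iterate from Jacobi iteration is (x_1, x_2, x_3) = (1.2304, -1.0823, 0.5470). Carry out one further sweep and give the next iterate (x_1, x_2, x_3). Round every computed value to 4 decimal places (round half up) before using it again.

One sweep:
  x_1 = (4 - (3.9)·-1.0823 - (1.2)·0.5470) / (8.1) = 0.9339
  x_2 = (-7 - (3)·1.2304 - (-1.2)·0.5470) / (7.2) = -1.3937
  x_3 = (-1 - (1)·1.2304 - (2.9)·-1.0823) / (4.9) = 0.1854

(0.9339, -1.3937, 0.1854)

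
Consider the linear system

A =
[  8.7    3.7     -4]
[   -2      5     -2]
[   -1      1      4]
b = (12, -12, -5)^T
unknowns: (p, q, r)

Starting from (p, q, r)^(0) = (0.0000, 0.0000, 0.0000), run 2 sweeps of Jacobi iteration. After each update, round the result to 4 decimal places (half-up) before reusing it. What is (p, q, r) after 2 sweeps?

Iteration 1:
  p = (12 - (3.7)·0.0000 - (-4)·0.0000) / (8.7) = 1.3793
  q = (-12 - (-2)·0.0000 - (-2)·0.0000) / (5) = -2.4000
  r = (-5 - (-1)·0.0000 - (1)·0.0000) / (4) = -1.2500
Iteration 2:
  p = (12 - (3.7)·-2.4000 - (-4)·-1.2500) / (8.7) = 1.8253
  q = (-12 - (-2)·1.3793 - (-2)·-1.2500) / (5) = -2.3483
  r = (-5 - (-1)·1.3793 - (1)·-2.4000) / (4) = -0.3052

(1.8253, -2.3483, -0.3052)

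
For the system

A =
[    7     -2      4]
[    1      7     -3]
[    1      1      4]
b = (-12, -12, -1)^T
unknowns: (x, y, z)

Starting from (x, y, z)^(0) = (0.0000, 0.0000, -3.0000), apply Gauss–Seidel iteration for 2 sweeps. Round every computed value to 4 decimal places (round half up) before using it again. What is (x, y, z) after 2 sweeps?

(-2.8571, -1.0918, 0.7372)

Iteration 1:
  x = (-12 - (-2)·0.0000 - (4)·-3.0000) / (7) = 0.0000
  y = (-12 - (1)·0.0000 - (-3)·-3.0000) / (7) = -3.0000
  z = (-1 - (1)·0.0000 - (1)·-3.0000) / (4) = 0.5000
Iteration 2:
  x = (-12 - (-2)·-3.0000 - (4)·0.5000) / (7) = -2.8571
  y = (-12 - (1)·-2.8571 - (-3)·0.5000) / (7) = -1.0918
  z = (-1 - (1)·-2.8571 - (1)·-1.0918) / (4) = 0.7372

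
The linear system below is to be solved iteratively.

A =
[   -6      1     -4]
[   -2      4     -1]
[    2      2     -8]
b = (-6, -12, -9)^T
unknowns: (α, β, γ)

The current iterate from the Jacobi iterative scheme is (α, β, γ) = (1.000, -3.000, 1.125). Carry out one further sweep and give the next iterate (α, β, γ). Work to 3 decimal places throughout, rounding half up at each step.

(-0.250, -2.219, 0.625)

One sweep:
  α = (-6 - (1)·-3.000 - (-4)·1.125) / (-6) = -0.250
  β = (-12 - (-2)·1.000 - (-1)·1.125) / (4) = -2.219
  γ = (-9 - (2)·1.000 - (2)·-3.000) / (-8) = 0.625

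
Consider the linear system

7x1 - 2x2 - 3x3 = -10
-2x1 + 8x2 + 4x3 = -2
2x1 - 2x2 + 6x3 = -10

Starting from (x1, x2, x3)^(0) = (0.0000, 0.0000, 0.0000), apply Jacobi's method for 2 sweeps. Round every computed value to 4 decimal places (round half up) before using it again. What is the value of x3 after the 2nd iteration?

Iteration 1:
  x1 = (-10 - (-2)·0.0000 - (-3)·0.0000) / (7) = -1.4286
  x2 = (-2 - (-2)·0.0000 - (4)·0.0000) / (8) = -0.2500
  x3 = (-10 - (2)·0.0000 - (-2)·0.0000) / (6) = -1.6667
Iteration 2:
  x1 = (-10 - (-2)·-0.2500 - (-3)·-1.6667) / (7) = -2.2143
  x2 = (-2 - (-2)·-1.4286 - (4)·-1.6667) / (8) = 0.2262
  x3 = (-10 - (2)·-1.4286 - (-2)·-0.2500) / (6) = -1.2738

-1.2738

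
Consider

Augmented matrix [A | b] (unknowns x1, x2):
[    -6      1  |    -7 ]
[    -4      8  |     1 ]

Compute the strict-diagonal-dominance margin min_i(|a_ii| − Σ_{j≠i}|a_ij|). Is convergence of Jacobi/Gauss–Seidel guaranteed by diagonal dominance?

row 1: |-6| − (1) = 5
row 2: |8| − (4) = 4
minimum over rows = 4 → strictly diagonally dominant (convergence guaranteed)

4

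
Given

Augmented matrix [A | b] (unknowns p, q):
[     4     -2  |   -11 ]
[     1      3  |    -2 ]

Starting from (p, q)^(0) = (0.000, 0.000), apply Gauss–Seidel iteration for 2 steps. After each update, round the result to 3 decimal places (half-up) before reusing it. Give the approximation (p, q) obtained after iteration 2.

(-2.625, 0.208)

Iteration 1:
  p = (-11 - (-2)·0.000) / (4) = -2.750
  q = (-2 - (1)·-2.750) / (3) = 0.250
Iteration 2:
  p = (-11 - (-2)·0.250) / (4) = -2.625
  q = (-2 - (1)·-2.625) / (3) = 0.208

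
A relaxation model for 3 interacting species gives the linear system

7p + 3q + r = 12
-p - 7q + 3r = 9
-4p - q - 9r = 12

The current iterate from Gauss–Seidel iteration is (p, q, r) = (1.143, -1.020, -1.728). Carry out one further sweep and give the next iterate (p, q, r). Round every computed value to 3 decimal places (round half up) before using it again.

(2.398, -2.369, -2.136)

One sweep:
  p = (12 - (3)·-1.020 - (1)·-1.728) / (7) = 2.398
  q = (9 - (-1)·2.398 - (3)·-1.728) / (-7) = -2.369
  r = (12 - (-4)·2.398 - (-1)·-2.369) / (-9) = -2.136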